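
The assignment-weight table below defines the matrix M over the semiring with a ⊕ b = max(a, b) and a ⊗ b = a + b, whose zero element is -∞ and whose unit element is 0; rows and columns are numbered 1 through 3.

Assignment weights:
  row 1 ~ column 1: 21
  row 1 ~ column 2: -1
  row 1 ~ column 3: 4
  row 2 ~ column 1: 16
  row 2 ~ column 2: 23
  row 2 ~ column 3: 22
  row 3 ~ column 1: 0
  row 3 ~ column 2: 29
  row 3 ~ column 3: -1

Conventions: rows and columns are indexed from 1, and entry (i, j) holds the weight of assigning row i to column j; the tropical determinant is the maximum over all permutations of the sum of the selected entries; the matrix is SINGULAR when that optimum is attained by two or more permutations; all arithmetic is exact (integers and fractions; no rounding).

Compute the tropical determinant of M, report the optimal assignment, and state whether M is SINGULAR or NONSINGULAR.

σ = (1, 2, 3): 21 + 23 + (-1) = 43
σ = (1, 3, 2): 21 + 22 + 29 = 72
σ = (2, 1, 3): (-1) + 16 + (-1) = 14
σ = (2, 3, 1): (-1) + 22 + 0 = 21
σ = (3, 1, 2): 4 + 16 + 29 = 49
σ = (3, 2, 1): 4 + 23 + 0 = 27
Optimal value attained by: σ = (1, 3, 2).
Answer: det⊕(M) = 72; verdict: NONSINGULAR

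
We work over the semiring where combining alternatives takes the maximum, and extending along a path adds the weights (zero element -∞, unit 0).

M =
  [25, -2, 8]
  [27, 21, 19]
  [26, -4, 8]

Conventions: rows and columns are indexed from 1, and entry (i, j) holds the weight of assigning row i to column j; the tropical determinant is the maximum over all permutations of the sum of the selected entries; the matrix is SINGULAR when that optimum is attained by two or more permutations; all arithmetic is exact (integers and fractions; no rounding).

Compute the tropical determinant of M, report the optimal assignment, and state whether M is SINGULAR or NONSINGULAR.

σ = (1, 2, 3): 25 + 21 + 8 = 54
σ = (1, 3, 2): 25 + 19 + (-4) = 40
σ = (2, 1, 3): (-2) + 27 + 8 = 33
σ = (2, 3, 1): (-2) + 19 + 26 = 43
σ = (3, 1, 2): 8 + 27 + (-4) = 31
σ = (3, 2, 1): 8 + 21 + 26 = 55
Optimal value attained by: σ = (3, 2, 1).
Answer: det⊕(M) = 55; verdict: NONSINGULAR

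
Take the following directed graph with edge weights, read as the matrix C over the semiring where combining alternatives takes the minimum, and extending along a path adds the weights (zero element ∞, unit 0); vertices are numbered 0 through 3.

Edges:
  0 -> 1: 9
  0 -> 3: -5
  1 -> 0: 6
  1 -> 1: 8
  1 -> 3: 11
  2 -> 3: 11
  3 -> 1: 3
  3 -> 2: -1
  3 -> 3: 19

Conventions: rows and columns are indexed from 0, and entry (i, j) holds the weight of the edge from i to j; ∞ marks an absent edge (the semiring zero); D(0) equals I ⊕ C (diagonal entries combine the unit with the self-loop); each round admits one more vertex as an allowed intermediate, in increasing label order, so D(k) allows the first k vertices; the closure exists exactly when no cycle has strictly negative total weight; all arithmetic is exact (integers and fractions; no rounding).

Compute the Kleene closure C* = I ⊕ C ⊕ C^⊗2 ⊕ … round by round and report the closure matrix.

D(0):
  [0, 9, ∞, -5]
  [6, 0, ∞, 11]
  [∞, ∞, 0, 11]
  [∞, 3, -1, 0]
D(1):
  [0, 9, ∞, -5]
  [6, 0, ∞, 1]
  [∞, ∞, 0, 11]
  [∞, 3, -1, 0]
D(2):
  [0, 9, ∞, -5]
  [6, 0, ∞, 1]
  [∞, ∞, 0, 11]
  [9, 3, -1, 0]
D(3):
  [0, 9, ∞, -5]
  [6, 0, ∞, 1]
  [∞, ∞, 0, 11]
  [9, 3, -1, 0]
D(4):
  [0, -2, -6, -5]
  [6, 0, 0, 1]
  [20, 14, 0, 11]
  [9, 3, -1, 0]
Answer: C* = [[0, -2, -6, -5], [6, 0, 0, 1], [20, 14, 0, 11], [9, 3, -1, 0]]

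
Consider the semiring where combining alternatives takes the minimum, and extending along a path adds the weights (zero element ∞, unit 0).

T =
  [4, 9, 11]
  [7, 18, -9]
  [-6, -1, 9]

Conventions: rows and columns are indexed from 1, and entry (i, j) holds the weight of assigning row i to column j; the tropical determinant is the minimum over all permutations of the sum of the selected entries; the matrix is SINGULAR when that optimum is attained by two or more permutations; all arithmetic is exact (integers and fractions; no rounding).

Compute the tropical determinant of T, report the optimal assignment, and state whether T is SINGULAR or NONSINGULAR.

σ = (1, 2, 3): 4 + 18 + 9 = 31
σ = (1, 3, 2): 4 + (-9) + (-1) = -6
σ = (2, 1, 3): 9 + 7 + 9 = 25
σ = (2, 3, 1): 9 + (-9) + (-6) = -6
σ = (3, 1, 2): 11 + 7 + (-1) = 17
σ = (3, 2, 1): 11 + 18 + (-6) = 23
Optimal value attained by: σ = (1, 3, 2).
Answer: det⊕(T) = -6; verdict: SINGULAR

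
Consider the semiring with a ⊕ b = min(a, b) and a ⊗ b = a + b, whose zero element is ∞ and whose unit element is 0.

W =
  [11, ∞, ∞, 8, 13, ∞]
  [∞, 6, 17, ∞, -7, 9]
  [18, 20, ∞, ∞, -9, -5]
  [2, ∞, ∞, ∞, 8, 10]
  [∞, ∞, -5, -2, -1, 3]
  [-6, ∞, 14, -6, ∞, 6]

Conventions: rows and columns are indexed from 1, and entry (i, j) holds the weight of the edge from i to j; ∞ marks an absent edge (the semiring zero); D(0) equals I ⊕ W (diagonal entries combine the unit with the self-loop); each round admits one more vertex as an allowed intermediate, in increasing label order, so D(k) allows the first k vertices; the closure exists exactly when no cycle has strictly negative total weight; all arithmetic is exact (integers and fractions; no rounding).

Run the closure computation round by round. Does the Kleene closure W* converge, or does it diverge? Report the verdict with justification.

Detection: at round 0, diagonal entry (5, 5) turns strictly negative.
Key observation: the cycle 5->5 has total weight (-1), which is strictly negative.
Answer: DIVERGES — negative cycle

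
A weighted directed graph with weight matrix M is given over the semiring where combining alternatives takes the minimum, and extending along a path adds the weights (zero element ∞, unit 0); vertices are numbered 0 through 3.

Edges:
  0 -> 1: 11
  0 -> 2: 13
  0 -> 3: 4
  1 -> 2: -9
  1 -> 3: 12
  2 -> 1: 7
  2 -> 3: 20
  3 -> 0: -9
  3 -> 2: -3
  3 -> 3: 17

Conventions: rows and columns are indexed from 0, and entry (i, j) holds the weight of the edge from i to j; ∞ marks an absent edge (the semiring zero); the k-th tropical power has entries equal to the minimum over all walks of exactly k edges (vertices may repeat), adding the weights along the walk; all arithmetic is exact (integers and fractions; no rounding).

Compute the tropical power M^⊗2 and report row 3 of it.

M^⊗2:
  [-5, 20, 1, 21]
  [3, -2, 9, 11]
  [11, ∞, -2, 19]
  [8, 2, 4, -5]
Answer: row 3 of M^⊗2 = [8, 2, 4, -5]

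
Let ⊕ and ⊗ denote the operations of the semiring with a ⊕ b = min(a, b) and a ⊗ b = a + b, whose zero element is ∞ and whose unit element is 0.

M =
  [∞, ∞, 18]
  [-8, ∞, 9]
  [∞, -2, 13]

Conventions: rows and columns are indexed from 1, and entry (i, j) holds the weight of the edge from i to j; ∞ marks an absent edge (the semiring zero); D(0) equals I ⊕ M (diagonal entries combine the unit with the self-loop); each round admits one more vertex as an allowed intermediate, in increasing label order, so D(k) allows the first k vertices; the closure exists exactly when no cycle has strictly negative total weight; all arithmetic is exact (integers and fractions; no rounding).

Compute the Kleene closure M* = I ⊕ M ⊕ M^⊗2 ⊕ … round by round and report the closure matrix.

D(0):
  [0, ∞, 18]
  [-8, 0, 9]
  [∞, -2, 0]
D(1):
  [0, ∞, 18]
  [-8, 0, 9]
  [∞, -2, 0]
D(2):
  [0, ∞, 18]
  [-8, 0, 9]
  [-10, -2, 0]
D(3):
  [0, 16, 18]
  [-8, 0, 9]
  [-10, -2, 0]
Answer: M* = [[0, 16, 18], [-8, 0, 9], [-10, -2, 0]]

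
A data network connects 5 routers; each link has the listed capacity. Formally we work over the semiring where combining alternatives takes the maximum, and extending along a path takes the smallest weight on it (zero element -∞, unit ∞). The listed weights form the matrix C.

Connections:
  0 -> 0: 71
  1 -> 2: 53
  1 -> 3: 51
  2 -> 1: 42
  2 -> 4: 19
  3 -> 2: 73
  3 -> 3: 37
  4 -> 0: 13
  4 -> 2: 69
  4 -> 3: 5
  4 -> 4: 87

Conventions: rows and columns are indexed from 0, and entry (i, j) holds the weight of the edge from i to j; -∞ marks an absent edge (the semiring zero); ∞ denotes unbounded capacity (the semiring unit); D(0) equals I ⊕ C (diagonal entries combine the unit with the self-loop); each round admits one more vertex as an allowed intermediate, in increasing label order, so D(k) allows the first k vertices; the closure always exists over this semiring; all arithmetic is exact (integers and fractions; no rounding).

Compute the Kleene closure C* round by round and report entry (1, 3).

D(0):
  [∞, -∞, -∞, -∞, -∞]
  [-∞, ∞, 53, 51, -∞]
  [-∞, 42, ∞, -∞, 19]
  [-∞, -∞, 73, ∞, -∞]
  [13, -∞, 69, 5, ∞]
D(1):
  [∞, -∞, -∞, -∞, -∞]
  [-∞, ∞, 53, 51, -∞]
  [-∞, 42, ∞, -∞, 19]
  [-∞, -∞, 73, ∞, -∞]
  [13, -∞, 69, 5, ∞]
D(2):
  [∞, -∞, -∞, -∞, -∞]
  [-∞, ∞, 53, 51, -∞]
  [-∞, 42, ∞, 42, 19]
  [-∞, -∞, 73, ∞, -∞]
  [13, -∞, 69, 5, ∞]
D(3):
  [∞, -∞, -∞, -∞, -∞]
  [-∞, ∞, 53, 51, 19]
  [-∞, 42, ∞, 42, 19]
  [-∞, 42, 73, ∞, 19]
  [13, 42, 69, 42, ∞]
D(4):
  [∞, -∞, -∞, -∞, -∞]
  [-∞, ∞, 53, 51, 19]
  [-∞, 42, ∞, 42, 19]
  [-∞, 42, 73, ∞, 19]
  [13, 42, 69, 42, ∞]
D(5):
  [∞, -∞, -∞, -∞, -∞]
  [13, ∞, 53, 51, 19]
  [13, 42, ∞, 42, 19]
  [13, 42, 73, ∞, 19]
  [13, 42, 69, 42, ∞]
Answer: C*[1][3] = 51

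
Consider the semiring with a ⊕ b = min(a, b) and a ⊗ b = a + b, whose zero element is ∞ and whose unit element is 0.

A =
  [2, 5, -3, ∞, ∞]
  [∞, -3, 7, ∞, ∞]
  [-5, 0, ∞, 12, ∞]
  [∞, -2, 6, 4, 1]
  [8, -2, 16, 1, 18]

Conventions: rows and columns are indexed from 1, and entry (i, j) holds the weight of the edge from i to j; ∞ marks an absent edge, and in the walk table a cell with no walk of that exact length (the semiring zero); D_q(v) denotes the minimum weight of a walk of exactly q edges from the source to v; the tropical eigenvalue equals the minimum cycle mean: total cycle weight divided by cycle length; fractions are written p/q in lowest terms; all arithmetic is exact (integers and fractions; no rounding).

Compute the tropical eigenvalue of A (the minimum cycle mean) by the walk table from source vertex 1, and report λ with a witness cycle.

q=0: [0, ∞, ∞, ∞, ∞]
q=1: [2, 5, -3, ∞, ∞]
q=2: [-8, -3, -1, 9, ∞]
q=3: [-6, -6, -11, 11, 10]
q=4: [-16, -11, -9, 1, 12]
q=5: [-14, -14, -19, 3, 2]
Optimal cycle mean attained by: cycle 1->3->1, total (-3) + (-5), length 2.
Answer: λ = -4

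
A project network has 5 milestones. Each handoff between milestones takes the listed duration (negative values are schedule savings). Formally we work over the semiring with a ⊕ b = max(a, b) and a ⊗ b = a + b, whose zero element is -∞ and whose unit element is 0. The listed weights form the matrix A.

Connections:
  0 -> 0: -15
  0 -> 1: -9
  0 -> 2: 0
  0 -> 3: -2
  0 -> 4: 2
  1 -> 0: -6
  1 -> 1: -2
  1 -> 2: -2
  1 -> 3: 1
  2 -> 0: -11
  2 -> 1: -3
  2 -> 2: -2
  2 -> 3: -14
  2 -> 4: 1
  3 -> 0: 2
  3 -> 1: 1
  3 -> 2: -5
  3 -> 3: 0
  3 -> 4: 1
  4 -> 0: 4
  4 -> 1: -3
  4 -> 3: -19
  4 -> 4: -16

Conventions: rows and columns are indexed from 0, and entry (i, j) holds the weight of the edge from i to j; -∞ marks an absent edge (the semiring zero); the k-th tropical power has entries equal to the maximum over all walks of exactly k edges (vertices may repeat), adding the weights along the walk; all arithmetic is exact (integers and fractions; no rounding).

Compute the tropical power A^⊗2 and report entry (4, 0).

A^⊗2:
  [6, -1, -2, -2, 1]
  [3, 2, -4, 1, 2]
  [5, -2, -4, -2, -1]
  [5, 1, 2, 2, 4]
  [-9, -5, 4, 2, 6]
Key observation: the optimum is the walk 4->1->0, with weight (-3) + (-6) = -9.
Optimal value attained by: walk 4->1->0.
Answer: (A^⊗2)[4][0] = -9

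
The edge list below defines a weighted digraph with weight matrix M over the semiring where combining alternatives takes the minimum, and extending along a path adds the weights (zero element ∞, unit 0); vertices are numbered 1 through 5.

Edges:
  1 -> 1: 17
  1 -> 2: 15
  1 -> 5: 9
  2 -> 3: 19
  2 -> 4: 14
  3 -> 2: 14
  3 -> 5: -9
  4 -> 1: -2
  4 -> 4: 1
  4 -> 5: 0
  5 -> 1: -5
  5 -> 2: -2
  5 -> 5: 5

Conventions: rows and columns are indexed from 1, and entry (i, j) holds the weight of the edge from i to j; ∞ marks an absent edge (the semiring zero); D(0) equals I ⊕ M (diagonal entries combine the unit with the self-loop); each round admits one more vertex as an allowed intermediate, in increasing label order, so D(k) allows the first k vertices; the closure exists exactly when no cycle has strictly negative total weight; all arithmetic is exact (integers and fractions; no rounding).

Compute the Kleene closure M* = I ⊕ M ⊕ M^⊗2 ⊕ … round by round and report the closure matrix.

D(0):
  [0, 15, ∞, ∞, 9]
  [∞, 0, 19, 14, ∞]
  [∞, 14, 0, ∞, -9]
  [-2, ∞, ∞, 0, 0]
  [-5, -2, ∞, ∞, 0]
D(1):
  [0, 15, ∞, ∞, 9]
  [∞, 0, 19, 14, ∞]
  [∞, 14, 0, ∞, -9]
  [-2, 13, ∞, 0, 0]
  [-5, -2, ∞, ∞, 0]
D(2):
  [0, 15, 34, 29, 9]
  [∞, 0, 19, 14, ∞]
  [∞, 14, 0, 28, -9]
  [-2, 13, 32, 0, 0]
  [-5, -2, 17, 12, 0]
D(3):
  [0, 15, 34, 29, 9]
  [∞, 0, 19, 14, 10]
  [∞, 14, 0, 28, -9]
  [-2, 13, 32, 0, 0]
  [-5, -2, 17, 12, 0]
D(4):
  [0, 15, 34, 29, 9]
  [12, 0, 19, 14, 10]
  [26, 14, 0, 28, -9]
  [-2, 13, 32, 0, 0]
  [-5, -2, 17, 12, 0]
D(5):
  [0, 7, 26, 21, 9]
  [5, 0, 19, 14, 10]
  [-14, -11, 0, 3, -9]
  [-5, -2, 17, 0, 0]
  [-5, -2, 17, 12, 0]
Answer: M* = [[0, 7, 26, 21, 9], [5, 0, 19, 14, 10], [-14, -11, 0, 3, -9], [-5, -2, 17, 0, 0], [-5, -2, 17, 12, 0]]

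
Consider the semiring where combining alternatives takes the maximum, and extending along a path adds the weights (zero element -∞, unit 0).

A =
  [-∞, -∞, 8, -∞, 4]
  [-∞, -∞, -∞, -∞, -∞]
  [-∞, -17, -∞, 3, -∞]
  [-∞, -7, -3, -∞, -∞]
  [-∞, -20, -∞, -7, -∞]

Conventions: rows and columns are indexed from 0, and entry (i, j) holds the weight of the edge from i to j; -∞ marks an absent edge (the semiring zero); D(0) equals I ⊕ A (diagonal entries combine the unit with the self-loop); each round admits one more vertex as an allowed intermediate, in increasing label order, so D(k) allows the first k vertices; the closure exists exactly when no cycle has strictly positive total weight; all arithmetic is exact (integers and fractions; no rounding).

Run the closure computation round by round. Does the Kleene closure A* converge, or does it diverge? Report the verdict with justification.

D(0):
  [0, -∞, 8, -∞, 4]
  [-∞, 0, -∞, -∞, -∞]
  [-∞, -17, 0, 3, -∞]
  [-∞, -7, -3, 0, -∞]
  [-∞, -20, -∞, -7, 0]
D(1):
  [0, -∞, 8, -∞, 4]
  [-∞, 0, -∞, -∞, -∞]
  [-∞, -17, 0, 3, -∞]
  [-∞, -7, -3, 0, -∞]
  [-∞, -20, -∞, -7, 0]
D(2):
  [0, -∞, 8, -∞, 4]
  [-∞, 0, -∞, -∞, -∞]
  [-∞, -17, 0, 3, -∞]
  [-∞, -7, -3, 0, -∞]
  [-∞, -20, -∞, -7, 0]
D(3):
  [0, -9, 8, 11, 4]
  [-∞, 0, -∞, -∞, -∞]
  [-∞, -17, 0, 3, -∞]
  [-∞, -7, -3, 0, -∞]
  [-∞, -20, -∞, -7, 0]
D(4):
  [0, 4, 8, 11, 4]
  [-∞, 0, -∞, -∞, -∞]
  [-∞, -4, 0, 3, -∞]
  [-∞, -7, -3, 0, -∞]
  [-∞, -14, -10, -7, 0]
D(5):
  [0, 4, 8, 11, 4]
  [-∞, 0, -∞, -∞, -∞]
  [-∞, -4, 0, 3, -∞]
  [-∞, -7, -3, 0, -∞]
  [-∞, -14, -10, -7, 0]
Key observation: every diagonal entry stays at the unit through all rounds, so no improving cycle exists.
Answer: CONVERGES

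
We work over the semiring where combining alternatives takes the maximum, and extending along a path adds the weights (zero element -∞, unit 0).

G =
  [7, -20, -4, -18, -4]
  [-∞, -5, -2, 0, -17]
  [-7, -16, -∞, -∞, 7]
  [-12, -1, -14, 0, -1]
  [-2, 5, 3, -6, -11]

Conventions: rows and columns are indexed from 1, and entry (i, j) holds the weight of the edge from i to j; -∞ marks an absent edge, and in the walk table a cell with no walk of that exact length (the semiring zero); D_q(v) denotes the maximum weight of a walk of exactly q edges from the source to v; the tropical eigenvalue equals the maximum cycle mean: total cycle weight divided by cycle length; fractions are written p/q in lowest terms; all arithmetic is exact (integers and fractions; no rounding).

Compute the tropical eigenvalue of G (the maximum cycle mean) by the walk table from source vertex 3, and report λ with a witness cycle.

q=0: [-∞, -∞, 0, -∞, -∞]
q=1: [-7, -16, -∞, -∞, 7]
q=2: [5, 12, 10, 1, -4]
q=3: [12, 7, 10, 12, 17]
q=4: [19, 22, 20, 12, 17]
q=5: [26, 22, 20, 22, 27]
Optimal cycle mean attained by: cycle 1->1, total 7, length 1.
Answer: λ = 7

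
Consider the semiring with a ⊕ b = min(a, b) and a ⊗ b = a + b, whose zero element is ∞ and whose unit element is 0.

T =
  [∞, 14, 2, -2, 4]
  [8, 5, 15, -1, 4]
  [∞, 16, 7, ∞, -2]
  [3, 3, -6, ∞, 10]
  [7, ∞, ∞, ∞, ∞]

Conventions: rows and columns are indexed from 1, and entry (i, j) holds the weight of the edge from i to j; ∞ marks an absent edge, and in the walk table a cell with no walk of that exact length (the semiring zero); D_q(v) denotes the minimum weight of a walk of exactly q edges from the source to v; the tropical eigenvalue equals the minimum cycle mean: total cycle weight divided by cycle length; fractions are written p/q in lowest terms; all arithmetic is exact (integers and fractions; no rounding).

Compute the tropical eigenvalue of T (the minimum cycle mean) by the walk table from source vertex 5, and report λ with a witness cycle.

q=0: [∞, ∞, ∞, ∞, 0]
q=1: [7, ∞, ∞, ∞, ∞]
q=2: [∞, 21, 9, 5, 11]
q=3: [8, 8, -1, 20, 7]
q=4: [14, 13, 6, 6, -3]
q=5: [4, 9, 0, 12, 4]
Optimal cycle mean attained by: cycle 1->4->3->5->1, total (-2) + (-6) + (-2) + 7, length 4.
Answer: λ = -3/4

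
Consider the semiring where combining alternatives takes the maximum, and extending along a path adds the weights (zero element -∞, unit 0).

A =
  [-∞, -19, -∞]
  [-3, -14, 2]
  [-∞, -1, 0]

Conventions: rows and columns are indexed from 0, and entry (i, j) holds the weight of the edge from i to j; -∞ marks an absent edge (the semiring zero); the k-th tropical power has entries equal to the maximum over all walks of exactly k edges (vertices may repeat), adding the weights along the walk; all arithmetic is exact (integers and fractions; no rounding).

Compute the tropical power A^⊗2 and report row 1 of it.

A^⊗2:
  [-22, -33, -17]
  [-17, 1, 2]
  [-4, -1, 1]
Answer: row 1 of A^⊗2 = [-17, 1, 2]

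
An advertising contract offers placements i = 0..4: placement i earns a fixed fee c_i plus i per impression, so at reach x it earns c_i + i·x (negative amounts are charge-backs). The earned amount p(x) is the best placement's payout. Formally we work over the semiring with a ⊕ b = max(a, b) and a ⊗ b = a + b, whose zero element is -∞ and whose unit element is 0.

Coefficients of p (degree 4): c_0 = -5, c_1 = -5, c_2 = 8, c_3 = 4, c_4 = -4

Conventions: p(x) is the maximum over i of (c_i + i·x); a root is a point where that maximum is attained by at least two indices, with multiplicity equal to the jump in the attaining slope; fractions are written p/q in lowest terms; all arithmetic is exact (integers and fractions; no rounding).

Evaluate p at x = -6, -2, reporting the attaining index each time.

p(-6) = max(-5+0·(-6)=-5, -5+1·(-6)=-11, 8+2·(-6)=-4, 4+3·(-6)=-14, -4+4·(-6)=-28) = -4 (attained by i=2)
p(-2) = max(-5+0·(-2)=-5, -5+1·(-2)=-7, 8+2·(-2)=4, 4+3·(-2)=-2, -4+4·(-2)=-12) = 4 (attained by i=2)
Answer: p(-6) = -4; p(-2) = 4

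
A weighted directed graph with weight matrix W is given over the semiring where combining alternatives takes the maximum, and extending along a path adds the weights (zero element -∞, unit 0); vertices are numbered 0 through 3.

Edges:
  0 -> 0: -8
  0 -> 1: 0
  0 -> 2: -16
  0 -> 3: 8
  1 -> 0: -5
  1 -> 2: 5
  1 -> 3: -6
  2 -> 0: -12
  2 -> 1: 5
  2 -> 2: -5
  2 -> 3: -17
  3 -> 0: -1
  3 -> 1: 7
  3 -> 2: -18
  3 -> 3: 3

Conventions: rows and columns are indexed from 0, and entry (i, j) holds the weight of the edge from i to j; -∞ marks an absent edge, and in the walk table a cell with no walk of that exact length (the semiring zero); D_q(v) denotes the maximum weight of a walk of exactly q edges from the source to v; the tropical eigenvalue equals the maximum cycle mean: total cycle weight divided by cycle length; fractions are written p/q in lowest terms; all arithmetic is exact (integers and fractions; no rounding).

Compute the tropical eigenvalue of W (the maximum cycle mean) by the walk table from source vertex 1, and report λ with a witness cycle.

q=0: [-∞, 0, -∞, -∞]
q=1: [-5, -∞, 5, -6]
q=2: [-7, 10, 0, 3]
q=3: [5, 10, 15, 6]
q=4: [5, 20, 15, 13]
Optimal cycle mean attained by: cycle 1->2->1, total 5 + 5, length 2.
Answer: λ = 5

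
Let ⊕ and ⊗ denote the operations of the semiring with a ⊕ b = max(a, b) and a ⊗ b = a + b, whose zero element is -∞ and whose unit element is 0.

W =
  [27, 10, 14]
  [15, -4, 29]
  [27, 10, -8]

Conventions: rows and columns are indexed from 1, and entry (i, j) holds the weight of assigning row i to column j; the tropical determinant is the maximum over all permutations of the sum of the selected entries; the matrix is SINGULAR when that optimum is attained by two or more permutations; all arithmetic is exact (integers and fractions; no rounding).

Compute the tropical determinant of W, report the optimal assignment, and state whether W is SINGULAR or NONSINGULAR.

σ = (1, 2, 3): 27 + (-4) + (-8) = 15
σ = (1, 3, 2): 27 + 29 + 10 = 66
σ = (2, 1, 3): 10 + 15 + (-8) = 17
σ = (2, 3, 1): 10 + 29 + 27 = 66
σ = (3, 1, 2): 14 + 15 + 10 = 39
σ = (3, 2, 1): 14 + (-4) + 27 = 37
Optimal value attained by: σ = (1, 3, 2).
Answer: det⊕(W) = 66; verdict: SINGULAR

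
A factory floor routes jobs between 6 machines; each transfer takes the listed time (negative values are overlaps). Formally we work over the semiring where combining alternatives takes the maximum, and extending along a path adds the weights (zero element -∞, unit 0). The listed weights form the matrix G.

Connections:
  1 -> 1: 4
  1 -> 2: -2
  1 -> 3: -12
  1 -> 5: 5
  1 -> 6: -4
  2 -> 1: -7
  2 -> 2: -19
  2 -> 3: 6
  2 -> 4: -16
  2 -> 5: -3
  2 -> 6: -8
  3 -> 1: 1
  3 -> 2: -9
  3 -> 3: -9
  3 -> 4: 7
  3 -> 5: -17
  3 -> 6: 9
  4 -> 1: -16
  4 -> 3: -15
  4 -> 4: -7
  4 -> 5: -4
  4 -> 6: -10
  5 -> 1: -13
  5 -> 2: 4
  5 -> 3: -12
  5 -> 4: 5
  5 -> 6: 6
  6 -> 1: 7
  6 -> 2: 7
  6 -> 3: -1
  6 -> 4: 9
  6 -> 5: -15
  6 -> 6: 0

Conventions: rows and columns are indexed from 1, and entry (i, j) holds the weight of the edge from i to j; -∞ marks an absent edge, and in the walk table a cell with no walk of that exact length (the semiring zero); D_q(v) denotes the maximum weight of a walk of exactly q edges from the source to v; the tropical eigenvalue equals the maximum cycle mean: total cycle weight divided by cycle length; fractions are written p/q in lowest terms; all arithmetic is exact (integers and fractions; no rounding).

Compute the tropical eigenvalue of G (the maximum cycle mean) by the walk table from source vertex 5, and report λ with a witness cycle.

q=0: [-∞, -∞, -∞, -∞, 0, -∞]
q=1: [-13, 4, -12, 5, -∞, 6]
q=2: [13, 13, 10, 15, 1, 6]
q=3: [17, 13, 19, 17, 18, 19]
q=4: [26, 26, 19, 28, 22, 28]
q=5: [35, 35, 32, 37, 31, 28]
q=6: [39, 35, 41, 39, 40, 41]
Optimal cycle mean attained by: cycle 2->3->6->2, total 6 + 9 + 7, length 3.
Answer: λ = 22/3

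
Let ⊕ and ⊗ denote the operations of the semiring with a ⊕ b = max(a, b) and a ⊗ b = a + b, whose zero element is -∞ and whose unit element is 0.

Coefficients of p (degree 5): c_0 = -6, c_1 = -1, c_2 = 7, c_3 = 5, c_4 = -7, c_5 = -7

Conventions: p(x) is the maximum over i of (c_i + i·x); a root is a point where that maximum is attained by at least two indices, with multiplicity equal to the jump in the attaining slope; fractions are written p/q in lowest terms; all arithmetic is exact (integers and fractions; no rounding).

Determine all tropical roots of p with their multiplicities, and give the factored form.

hull edge (i=0, c=-6) to (i=2, c=7): slope 13/2, span 2
hull edge (i=2, c=7) to (i=3, c=5): slope -2, span 1
hull edge (i=3, c=5) to (i=5, c=-7): slope -6, span 2
Factored form: p(x) = -7 ⊗ (x ⊕ (-13/2)) ⊗ (x ⊕ (-13/2)) ⊗ (x ⊕ 2) ⊗ (x ⊕ 6) ⊗ (x ⊕ 6)
Answer: roots = -13/2 (mult 2), 2 (mult 1), 6 (mult 2)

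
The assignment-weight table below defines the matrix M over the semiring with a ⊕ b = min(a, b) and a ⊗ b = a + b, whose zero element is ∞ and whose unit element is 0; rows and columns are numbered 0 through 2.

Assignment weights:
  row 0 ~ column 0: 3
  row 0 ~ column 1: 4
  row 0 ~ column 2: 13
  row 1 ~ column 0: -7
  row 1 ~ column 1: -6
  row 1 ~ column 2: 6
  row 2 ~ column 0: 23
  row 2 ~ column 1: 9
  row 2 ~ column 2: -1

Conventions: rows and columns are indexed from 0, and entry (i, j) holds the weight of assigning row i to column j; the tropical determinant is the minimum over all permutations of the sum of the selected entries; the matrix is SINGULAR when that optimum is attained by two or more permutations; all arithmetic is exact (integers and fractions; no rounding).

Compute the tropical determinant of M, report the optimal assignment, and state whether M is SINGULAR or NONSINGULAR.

σ = (0, 1, 2): 3 + (-6) + (-1) = -4
σ = (0, 2, 1): 3 + 6 + 9 = 18
σ = (1, 0, 2): 4 + (-7) + (-1) = -4
σ = (1, 2, 0): 4 + 6 + 23 = 33
σ = (2, 0, 1): 13 + (-7) + 9 = 15
σ = (2, 1, 0): 13 + (-6) + 23 = 30
Optimal value attained by: σ = (0, 1, 2).
Answer: det⊕(M) = -4; verdict: SINGULAR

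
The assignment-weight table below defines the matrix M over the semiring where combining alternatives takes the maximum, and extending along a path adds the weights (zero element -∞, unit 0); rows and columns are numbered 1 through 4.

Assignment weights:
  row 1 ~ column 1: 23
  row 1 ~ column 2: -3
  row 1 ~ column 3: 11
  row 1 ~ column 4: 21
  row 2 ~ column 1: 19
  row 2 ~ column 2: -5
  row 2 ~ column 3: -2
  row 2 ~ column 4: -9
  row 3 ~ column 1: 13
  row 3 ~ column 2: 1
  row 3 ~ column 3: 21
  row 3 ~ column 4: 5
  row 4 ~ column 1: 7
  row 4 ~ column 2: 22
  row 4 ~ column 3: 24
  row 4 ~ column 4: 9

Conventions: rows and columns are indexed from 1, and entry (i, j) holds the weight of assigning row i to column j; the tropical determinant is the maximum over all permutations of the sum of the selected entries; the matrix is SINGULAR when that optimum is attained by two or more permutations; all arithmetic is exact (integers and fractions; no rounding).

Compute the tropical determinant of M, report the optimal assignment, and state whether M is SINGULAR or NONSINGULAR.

σ = (1, 2, 3, 4): 23 + (-5) + 21 + 9 = 48
σ = (1, 2, 4, 3): 23 + (-5) + 5 + 24 = 47
σ = (1, 3, 2, 4): 23 + (-2) + 1 + 9 = 31
σ = (1, 3, 4, 2): 23 + (-2) + 5 + 22 = 48
σ = (1, 4, 2, 3): 23 + (-9) + 1 + 24 = 39
σ = (1, 4, 3, 2): 23 + (-9) + 21 + 22 = 57
σ = (2, 1, 3, 4): (-3) + 19 + 21 + 9 = 46
σ = (2, 1, 4, 3): (-3) + 19 + 5 + 24 = 45
σ = (2, 3, 1, 4): (-3) + (-2) + 13 + 9 = 17
σ = (2, 3, 4, 1): (-3) + (-2) + 5 + 7 = 7
σ = (2, 4, 1, 3): (-3) + (-9) + 13 + 24 = 25
σ = (2, 4, 3, 1): (-3) + (-9) + 21 + 7 = 16
σ = (3, 1, 2, 4): 11 + 19 + 1 + 9 = 40
σ = (3, 1, 4, 2): 11 + 19 + 5 + 22 = 57
σ = (3, 2, 1, 4): 11 + (-5) + 13 + 9 = 28
σ = (3, 2, 4, 1): 11 + (-5) + 5 + 7 = 18
σ = (3, 4, 1, 2): 11 + (-9) + 13 + 22 = 37
σ = (3, 4, 2, 1): 11 + (-9) + 1 + 7 = 10
σ = (4, 1, 2, 3): 21 + 19 + 1 + 24 = 65
σ = (4, 1, 3, 2): 21 + 19 + 21 + 22 = 83
σ = (4, 2, 1, 3): 21 + (-5) + 13 + 24 = 53
σ = (4, 2, 3, 1): 21 + (-5) + 21 + 7 = 44
σ = (4, 3, 1, 2): 21 + (-2) + 13 + 22 = 54
σ = (4, 3, 2, 1): 21 + (-2) + 1 + 7 = 27
Optimal value attained by: σ = (4, 1, 3, 2).
Answer: det⊕(M) = 83; verdict: NONSINGULAR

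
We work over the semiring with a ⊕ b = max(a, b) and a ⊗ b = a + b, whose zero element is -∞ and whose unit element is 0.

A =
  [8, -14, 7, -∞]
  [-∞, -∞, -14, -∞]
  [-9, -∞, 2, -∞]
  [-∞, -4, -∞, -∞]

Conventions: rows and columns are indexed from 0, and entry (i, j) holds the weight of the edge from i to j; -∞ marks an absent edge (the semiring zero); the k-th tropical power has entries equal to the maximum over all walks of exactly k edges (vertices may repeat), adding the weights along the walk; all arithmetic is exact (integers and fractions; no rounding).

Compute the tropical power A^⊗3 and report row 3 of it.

A^⊗2:
  [16, -6, 15, -∞]
  [-23, -∞, -12, -∞]
  [-1, -23, 4, -∞]
  [-∞, -∞, -18, -∞]
A^⊗3:
  [24, 2, 23, -∞]
  [-15, -37, -10, -∞]
  [7, -15, 6, -∞]
  [-27, -∞, -16, -∞]
Answer: row 3 of A^⊗3 = [-27, -∞, -16, -∞]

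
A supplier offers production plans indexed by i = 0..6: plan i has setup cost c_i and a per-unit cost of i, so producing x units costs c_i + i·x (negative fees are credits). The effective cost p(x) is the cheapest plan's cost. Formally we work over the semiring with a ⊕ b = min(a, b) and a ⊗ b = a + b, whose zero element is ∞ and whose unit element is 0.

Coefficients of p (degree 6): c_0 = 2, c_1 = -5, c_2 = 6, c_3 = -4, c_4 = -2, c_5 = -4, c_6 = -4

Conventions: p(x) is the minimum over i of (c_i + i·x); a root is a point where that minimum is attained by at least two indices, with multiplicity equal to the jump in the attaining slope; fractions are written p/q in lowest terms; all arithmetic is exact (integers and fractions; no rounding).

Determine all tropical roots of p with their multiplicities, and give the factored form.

hull edge (i=0, c=2) to (i=1, c=-5): slope -7, span 1
hull edge (i=1, c=-5) to (i=6, c=-4): slope 1/5, span 5
Factored form: p(x) = -4 ⊗ (x ⊕ (-1/5)) ⊗ (x ⊕ (-1/5)) ⊗ (x ⊕ (-1/5)) ⊗ (x ⊕ (-1/5)) ⊗ (x ⊕ (-1/5)) ⊗ (x ⊕ 7)
Answer: roots = -1/5 (mult 5), 7 (mult 1)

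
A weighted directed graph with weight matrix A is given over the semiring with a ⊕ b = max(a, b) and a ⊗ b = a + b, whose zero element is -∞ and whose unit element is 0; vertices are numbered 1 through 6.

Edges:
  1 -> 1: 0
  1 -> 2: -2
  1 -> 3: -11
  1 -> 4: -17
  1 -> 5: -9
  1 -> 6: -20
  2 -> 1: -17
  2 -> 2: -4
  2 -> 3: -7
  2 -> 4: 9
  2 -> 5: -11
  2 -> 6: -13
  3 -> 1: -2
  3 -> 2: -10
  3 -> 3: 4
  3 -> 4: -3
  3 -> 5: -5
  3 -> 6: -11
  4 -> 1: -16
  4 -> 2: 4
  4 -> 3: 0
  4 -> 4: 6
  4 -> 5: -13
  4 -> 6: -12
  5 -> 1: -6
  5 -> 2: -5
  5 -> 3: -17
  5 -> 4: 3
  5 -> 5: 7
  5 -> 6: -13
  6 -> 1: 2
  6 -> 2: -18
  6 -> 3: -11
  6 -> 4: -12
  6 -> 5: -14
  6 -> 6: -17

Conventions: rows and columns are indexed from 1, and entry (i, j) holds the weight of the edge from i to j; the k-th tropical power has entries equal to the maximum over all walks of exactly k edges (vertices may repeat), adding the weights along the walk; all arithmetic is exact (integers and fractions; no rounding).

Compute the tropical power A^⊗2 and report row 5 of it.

A^⊗2:
  [0, -2, -7, 7, -2, -15]
  [-7, 13, 9, 15, -4, -3]
  [2, 1, 8, 3, 2, -7]
  [-2, 10, 6, 13, -5, -6]
  [1, 7, 3, 10, 14, -6]
  [2, 0, -7, -6, -7, -18]
Answer: row 5 of A^⊗2 = [1, 7, 3, 10, 14, -6]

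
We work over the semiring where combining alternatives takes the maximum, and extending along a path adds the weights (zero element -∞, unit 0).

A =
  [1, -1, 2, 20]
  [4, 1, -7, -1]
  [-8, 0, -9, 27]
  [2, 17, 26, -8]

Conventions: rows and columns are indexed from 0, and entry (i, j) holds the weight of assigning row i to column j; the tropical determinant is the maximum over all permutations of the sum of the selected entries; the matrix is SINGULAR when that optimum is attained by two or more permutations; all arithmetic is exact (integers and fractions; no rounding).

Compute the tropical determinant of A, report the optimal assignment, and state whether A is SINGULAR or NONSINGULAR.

σ = (0, 1, 2, 3): 1 + 1 + (-9) + (-8) = -15
σ = (0, 1, 3, 2): 1 + 1 + 27 + 26 = 55
σ = (0, 2, 1, 3): 1 + (-7) + 0 + (-8) = -14
σ = (0, 2, 3, 1): 1 + (-7) + 27 + 17 = 38
σ = (0, 3, 1, 2): 1 + (-1) + 0 + 26 = 26
σ = (0, 3, 2, 1): 1 + (-1) + (-9) + 17 = 8
σ = (1, 0, 2, 3): (-1) + 4 + (-9) + (-8) = -14
σ = (1, 0, 3, 2): (-1) + 4 + 27 + 26 = 56
σ = (1, 2, 0, 3): (-1) + (-7) + (-8) + (-8) = -24
σ = (1, 2, 3, 0): (-1) + (-7) + 27 + 2 = 21
σ = (1, 3, 0, 2): (-1) + (-1) + (-8) + 26 = 16
σ = (1, 3, 2, 0): (-1) + (-1) + (-9) + 2 = -9
σ = (2, 0, 1, 3): 2 + 4 + 0 + (-8) = -2
σ = (2, 0, 3, 1): 2 + 4 + 27 + 17 = 50
σ = (2, 1, 0, 3): 2 + 1 + (-8) + (-8) = -13
σ = (2, 1, 3, 0): 2 + 1 + 27 + 2 = 32
σ = (2, 3, 0, 1): 2 + (-1) + (-8) + 17 = 10
σ = (2, 3, 1, 0): 2 + (-1) + 0 + 2 = 3
σ = (3, 0, 1, 2): 20 + 4 + 0 + 26 = 50
σ = (3, 0, 2, 1): 20 + 4 + (-9) + 17 = 32
σ = (3, 1, 0, 2): 20 + 1 + (-8) + 26 = 39
σ = (3, 1, 2, 0): 20 + 1 + (-9) + 2 = 14
σ = (3, 2, 0, 1): 20 + (-7) + (-8) + 17 = 22
σ = (3, 2, 1, 0): 20 + (-7) + 0 + 2 = 15
Optimal value attained by: σ = (1, 0, 3, 2).
Answer: det⊕(A) = 56; verdict: NONSINGULAR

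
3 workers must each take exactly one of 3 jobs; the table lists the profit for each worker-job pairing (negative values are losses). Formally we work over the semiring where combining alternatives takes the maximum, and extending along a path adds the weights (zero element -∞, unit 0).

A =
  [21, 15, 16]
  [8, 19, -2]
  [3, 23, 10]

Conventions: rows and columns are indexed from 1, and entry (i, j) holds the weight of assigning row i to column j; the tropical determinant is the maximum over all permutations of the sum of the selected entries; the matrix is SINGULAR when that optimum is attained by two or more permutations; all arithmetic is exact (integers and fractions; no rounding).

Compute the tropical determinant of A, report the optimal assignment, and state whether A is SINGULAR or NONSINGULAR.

σ = (1, 2, 3): 21 + 19 + 10 = 50
σ = (1, 3, 2): 21 + (-2) + 23 = 42
σ = (2, 1, 3): 15 + 8 + 10 = 33
σ = (2, 3, 1): 15 + (-2) + 3 = 16
σ = (3, 1, 2): 16 + 8 + 23 = 47
σ = (3, 2, 1): 16 + 19 + 3 = 38
Optimal value attained by: σ = (1, 2, 3).
Answer: det⊕(A) = 50; verdict: NONSINGULAR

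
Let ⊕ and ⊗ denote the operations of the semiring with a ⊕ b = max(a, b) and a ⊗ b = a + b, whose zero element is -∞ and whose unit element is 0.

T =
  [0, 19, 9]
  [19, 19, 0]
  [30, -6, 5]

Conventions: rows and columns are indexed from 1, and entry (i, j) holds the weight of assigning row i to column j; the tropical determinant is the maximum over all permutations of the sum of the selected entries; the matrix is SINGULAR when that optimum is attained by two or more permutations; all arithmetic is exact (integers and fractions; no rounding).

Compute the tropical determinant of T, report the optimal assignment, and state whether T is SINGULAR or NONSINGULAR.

σ = (1, 2, 3): 0 + 19 + 5 = 24
σ = (1, 3, 2): 0 + 0 + (-6) = -6
σ = (2, 1, 3): 19 + 19 + 5 = 43
σ = (2, 3, 1): 19 + 0 + 30 = 49
σ = (3, 1, 2): 9 + 19 + (-6) = 22
σ = (3, 2, 1): 9 + 19 + 30 = 58
Optimal value attained by: σ = (3, 2, 1).
Answer: det⊕(T) = 58; verdict: NONSINGULAR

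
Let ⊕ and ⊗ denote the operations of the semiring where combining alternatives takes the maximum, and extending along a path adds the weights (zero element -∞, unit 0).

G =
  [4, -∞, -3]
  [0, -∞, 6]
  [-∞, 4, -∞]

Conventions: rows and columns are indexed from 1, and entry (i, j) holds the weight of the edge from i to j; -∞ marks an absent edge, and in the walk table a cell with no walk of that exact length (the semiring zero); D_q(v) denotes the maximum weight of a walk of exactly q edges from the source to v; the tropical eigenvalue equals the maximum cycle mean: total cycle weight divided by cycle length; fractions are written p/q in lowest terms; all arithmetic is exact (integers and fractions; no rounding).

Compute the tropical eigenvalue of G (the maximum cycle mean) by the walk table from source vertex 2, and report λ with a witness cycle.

q=0: [-∞, 0, -∞]
q=1: [0, -∞, 6]
q=2: [4, 10, -3]
q=3: [10, 1, 16]
Optimal cycle mean attained by: cycle 2->3->2, total 6 + 4, length 2.
Answer: λ = 5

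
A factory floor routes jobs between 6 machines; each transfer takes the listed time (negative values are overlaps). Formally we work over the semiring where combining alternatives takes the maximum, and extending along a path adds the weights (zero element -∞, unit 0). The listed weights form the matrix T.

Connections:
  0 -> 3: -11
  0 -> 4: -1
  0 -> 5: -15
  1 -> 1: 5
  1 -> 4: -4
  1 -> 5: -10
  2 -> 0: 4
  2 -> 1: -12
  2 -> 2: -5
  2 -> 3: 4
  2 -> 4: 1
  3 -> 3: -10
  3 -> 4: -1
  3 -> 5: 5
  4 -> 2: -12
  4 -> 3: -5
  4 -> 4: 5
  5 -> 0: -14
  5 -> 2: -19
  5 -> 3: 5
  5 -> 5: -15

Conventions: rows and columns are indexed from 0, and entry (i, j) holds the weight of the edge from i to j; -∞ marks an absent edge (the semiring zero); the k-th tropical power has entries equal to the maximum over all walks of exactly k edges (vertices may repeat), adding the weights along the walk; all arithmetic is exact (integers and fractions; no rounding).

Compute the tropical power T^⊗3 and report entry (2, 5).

T^⊗2:
  [-29, -∞, -13, -6, 4, -6]
  [-24, 10, -16, -5, 1, -5]
  [-1, -7, -10, -1, 6, 9]
  [-9, -∞, -13, 10, 4, -5]
  [-8, -24, -7, 0, 10, 0]
  [-15, -31, -24, -5, 4, 10]
T^⊗3:
  [-9, -25, -8, -1, 9, -1]
  [-12, 15, -11, 0, 6, 0]
  [-5, -2, -6, 14, 11, 4]
  [-9, -25, -8, 0, 9, 15]
  [-3, -19, -2, 5, 15, 5]
  [-4, -26, -8, 15, 9, 0]
Key observation: the optimum is the walk 2->2->3->5, with weight (-5) + 4 + 5 = 4.
Optimal value attained by: walk 2->2->3->5.
Answer: (T^⊗3)[2][5] = 4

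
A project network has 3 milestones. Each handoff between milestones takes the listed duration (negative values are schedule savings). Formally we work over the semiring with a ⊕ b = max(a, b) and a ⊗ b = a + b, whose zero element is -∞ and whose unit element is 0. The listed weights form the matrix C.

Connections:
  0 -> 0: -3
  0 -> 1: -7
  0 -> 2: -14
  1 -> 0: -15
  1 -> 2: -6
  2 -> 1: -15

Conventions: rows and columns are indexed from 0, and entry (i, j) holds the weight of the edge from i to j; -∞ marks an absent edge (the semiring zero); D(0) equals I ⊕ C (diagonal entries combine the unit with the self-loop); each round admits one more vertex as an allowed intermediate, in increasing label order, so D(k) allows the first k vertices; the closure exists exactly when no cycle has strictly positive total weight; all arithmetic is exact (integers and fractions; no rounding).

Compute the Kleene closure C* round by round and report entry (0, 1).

D(0):
  [0, -7, -14]
  [-15, 0, -6]
  [-∞, -15, 0]
D(1):
  [0, -7, -14]
  [-15, 0, -6]
  [-∞, -15, 0]
D(2):
  [0, -7, -13]
  [-15, 0, -6]
  [-30, -15, 0]
D(3):
  [0, -7, -13]
  [-15, 0, -6]
  [-30, -15, 0]
Answer: C*[0][1] = -7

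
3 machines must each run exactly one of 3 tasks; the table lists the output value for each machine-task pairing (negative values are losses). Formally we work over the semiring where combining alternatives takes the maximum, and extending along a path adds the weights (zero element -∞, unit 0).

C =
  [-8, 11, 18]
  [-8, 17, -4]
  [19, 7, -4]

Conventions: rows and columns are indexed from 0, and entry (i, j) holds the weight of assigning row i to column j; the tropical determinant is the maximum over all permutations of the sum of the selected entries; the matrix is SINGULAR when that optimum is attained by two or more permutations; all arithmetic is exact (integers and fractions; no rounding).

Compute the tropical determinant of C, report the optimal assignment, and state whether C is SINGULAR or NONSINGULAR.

σ = (0, 1, 2): (-8) + 17 + (-4) = 5
σ = (0, 2, 1): (-8) + (-4) + 7 = -5
σ = (1, 0, 2): 11 + (-8) + (-4) = -1
σ = (1, 2, 0): 11 + (-4) + 19 = 26
σ = (2, 0, 1): 18 + (-8) + 7 = 17
σ = (2, 1, 0): 18 + 17 + 19 = 54
Optimal value attained by: σ = (2, 1, 0).
Answer: det⊕(C) = 54; verdict: NONSINGULAR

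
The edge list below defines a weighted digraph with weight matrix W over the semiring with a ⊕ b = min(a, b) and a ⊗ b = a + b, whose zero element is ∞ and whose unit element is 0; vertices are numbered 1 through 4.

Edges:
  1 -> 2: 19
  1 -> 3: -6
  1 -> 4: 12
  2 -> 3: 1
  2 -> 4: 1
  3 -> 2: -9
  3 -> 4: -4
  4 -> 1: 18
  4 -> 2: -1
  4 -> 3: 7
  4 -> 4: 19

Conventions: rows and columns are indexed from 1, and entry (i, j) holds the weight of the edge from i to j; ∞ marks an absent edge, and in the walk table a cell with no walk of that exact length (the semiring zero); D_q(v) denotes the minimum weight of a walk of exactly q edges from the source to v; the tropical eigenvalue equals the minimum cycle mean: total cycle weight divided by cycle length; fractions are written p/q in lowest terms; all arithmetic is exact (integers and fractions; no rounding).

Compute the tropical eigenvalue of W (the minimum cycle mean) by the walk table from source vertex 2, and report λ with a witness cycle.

q=0: [∞, 0, ∞, ∞]
q=1: [∞, ∞, 1, 1]
q=2: [19, -8, 8, -3]
q=3: [15, -4, -7, -7]
q=4: [11, -16, -3, -11]
Optimal cycle mean attained by: cycle 2->3->2, total 1 + (-9), length 2.
Answer: λ = -4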